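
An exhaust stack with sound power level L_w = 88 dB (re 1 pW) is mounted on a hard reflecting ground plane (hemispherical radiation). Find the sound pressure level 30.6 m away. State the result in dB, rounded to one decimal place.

L_p = L_w − 10·log₁₀(2π·r²) with r = 30.6 m.
2π·r² = 5883 m², 10·log₁₀ of that is 37.696 dB.
L_p = 88 − 37.696 = 50.30 dB.

50.3 dB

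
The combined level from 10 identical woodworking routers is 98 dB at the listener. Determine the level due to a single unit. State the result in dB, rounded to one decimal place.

For N identical incoherent sources L_total = L₁ + 10·log₁₀ N, so L₁ = 98 − 10·log₁₀(10) = 98 − 10.000.

88.0 dB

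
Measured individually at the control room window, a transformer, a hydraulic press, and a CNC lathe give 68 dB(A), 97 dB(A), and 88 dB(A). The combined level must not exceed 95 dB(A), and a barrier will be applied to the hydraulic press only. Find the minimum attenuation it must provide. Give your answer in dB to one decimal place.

The untreated sources together contribute 10^(68/10) + 10^(88/10) = 6.373e+08, i.e. 88.04 dB(A).
The limit corresponds to 10^(95/10) = 3.162e+09; subtracting the fixed part leaves 2.525e+09 for the hydraulic press, i.e. 94.02 dB(A).
Required insertion loss = 97 − 94.02 = 2.98 dB.

3.0 dB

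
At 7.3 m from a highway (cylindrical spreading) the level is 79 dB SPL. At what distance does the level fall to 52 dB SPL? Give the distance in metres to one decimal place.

For a line source L₁ − L₂ = 10·log₁₀(r₂/r₁), so r₂ = r₁·10^((L₁−L₂)/10).
r₂ = 7.3·10^((79−52)/10) = 7.3·10^(27.0/10) = 3658.67 m.

3658.7 m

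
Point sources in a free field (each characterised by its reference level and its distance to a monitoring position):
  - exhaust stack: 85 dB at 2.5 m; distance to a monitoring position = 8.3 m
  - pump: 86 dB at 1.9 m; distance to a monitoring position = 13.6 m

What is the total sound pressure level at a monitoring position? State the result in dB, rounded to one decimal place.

75.6 dB

First find each source's level at the receiver (point-source: −20·log₁₀(r/r_ref)), then combine on an intensity basis.
exhaust stack: 85 − 20·log₁₀(8.3/2.5) = 85 − 10.42 = 74.58 dB.
pump: 86 − 20·log₁₀(13.6/1.9) = 86 − 17.10 = 68.90 dB.
Σ 10^(L/10) = 3.646e+07 → L_total = 10·log₁₀(3.646e+07) = 75.62 dB.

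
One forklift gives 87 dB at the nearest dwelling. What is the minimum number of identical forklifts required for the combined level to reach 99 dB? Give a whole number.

16

The shortfall is 99 − 87 = 12.0 dB, and N units add 10·log₁₀ N, so need 10·log₁₀ N ≥ 12.0.
N ≥ 10^(12.0/10) = 15.849, so N = 16.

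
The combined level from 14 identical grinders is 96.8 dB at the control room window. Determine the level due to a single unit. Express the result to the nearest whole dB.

For N identical incoherent sources L_total = L₁ + 10·log₁₀ N, so L₁ = 96.8 − 10·log₁₀(14) = 96.8 − 11.461.

85 dB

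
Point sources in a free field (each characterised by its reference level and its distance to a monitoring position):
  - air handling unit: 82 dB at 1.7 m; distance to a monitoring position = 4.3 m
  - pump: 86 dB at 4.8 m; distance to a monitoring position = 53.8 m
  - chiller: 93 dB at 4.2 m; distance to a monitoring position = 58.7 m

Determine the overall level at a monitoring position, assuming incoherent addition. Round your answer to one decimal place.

75.8 dB

Apply inverse-square spreading to bring every level to the receiver, then sum 10^(L/10).
air handling unit: 82 − 20·log₁₀(4.3/1.7) = 82 − 8.06 = 73.94 dB.
pump: 86 − 20·log₁₀(53.8/4.8) = 86 − 20.99 = 65.01 dB.
chiller: 93 − 20·log₁₀(58.7/4.2) = 93 − 22.91 = 70.09 dB.
Σ 10^(L/10) = 3.816e+07 → L_total = 10·log₁₀(3.816e+07) = 75.82 dB.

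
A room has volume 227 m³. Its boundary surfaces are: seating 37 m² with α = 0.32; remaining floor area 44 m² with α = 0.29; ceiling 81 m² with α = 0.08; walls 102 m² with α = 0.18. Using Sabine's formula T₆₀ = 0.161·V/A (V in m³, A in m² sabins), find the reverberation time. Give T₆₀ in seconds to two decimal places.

Total absorption A = 37·0.32 + 44·0.29 + 81·0.08 + 102·0.18 = 49.44 m² sabins.
T₆₀ = 0.161·V/A = 0.161·227/49.44 = 0.739 s.

0.74 s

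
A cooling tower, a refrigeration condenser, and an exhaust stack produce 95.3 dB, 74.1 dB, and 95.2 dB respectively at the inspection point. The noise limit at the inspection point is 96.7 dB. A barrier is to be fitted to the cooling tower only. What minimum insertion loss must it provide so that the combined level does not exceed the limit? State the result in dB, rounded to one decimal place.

4.0 dB

The untreated sources together contribute 10^(74.1/10) + 10^(95.2/10) = 3.337e+09, i.e. 95.23 dB.
The limit corresponds to 10^(96.7/10) = 4.677e+09; subtracting the fixed part leaves 1.340e+09 for the cooling tower, i.e. 91.27 dB.
So the cooling tower must be reduced from 95.3 to 91.27 dB: IL = 4.03 dB.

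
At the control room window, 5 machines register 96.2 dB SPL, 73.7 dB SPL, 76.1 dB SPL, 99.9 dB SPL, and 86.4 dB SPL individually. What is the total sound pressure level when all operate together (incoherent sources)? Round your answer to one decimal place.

101.6 dB SPL

For uncorrelated sources the intensities add, so convert each level to linear form, sum, and take 10·log₁₀ of the total.
Σ 10^(L/10) = 10^(96.2/10) + 10^(73.7/10) + 10^(76.1/10) + 10^(99.9/10) + 10^(86.4/10) = 1.444e+10.
L_total = 10·log₁₀(1.444e+10) = 101.60 dB SPL.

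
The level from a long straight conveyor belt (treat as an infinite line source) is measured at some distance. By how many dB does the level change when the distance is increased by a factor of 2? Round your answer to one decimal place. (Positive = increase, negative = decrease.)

A line source loses 3 dB per doubling of distance; generally ΔL = −10·log₁₀(r₂/r₁).
ΔL = −10·log₁₀(2) = -3.01 dB.

-3.0 dB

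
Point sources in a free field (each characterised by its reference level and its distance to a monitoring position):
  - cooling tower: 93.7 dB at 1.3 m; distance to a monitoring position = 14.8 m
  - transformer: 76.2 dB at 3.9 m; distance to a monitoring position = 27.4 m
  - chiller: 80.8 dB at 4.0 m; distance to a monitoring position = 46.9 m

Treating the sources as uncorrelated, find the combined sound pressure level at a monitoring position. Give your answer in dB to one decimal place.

73.0 dB

First find each source's level at the receiver (point-source: −20·log₁₀(r/r_ref)), then combine on an intensity basis.
cooling tower: 93.7 − 20·log₁₀(14.8/1.3) = 93.7 − 21.13 = 72.57 dB.
transformer: 76.2 − 20·log₁₀(27.4/3.9) = 76.2 − 16.93 = 59.27 dB.
chiller: 80.8 − 20·log₁₀(46.9/4.0) = 80.8 − 21.38 = 59.42 dB.
Σ 10^(L/10) = 1.981e+07 → L_total = 10·log₁₀(1.981e+07) = 72.97 dB.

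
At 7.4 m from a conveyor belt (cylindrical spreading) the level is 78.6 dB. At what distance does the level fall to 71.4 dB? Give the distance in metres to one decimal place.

38.8 m

The 7.2 dB drop corresponds to a distance ratio of 10^(7.2/10) for a line source.
r₂ = 7.4·10^((78.6−71.4)/10) = 7.4·10^(7.2/10) = 38.84 m.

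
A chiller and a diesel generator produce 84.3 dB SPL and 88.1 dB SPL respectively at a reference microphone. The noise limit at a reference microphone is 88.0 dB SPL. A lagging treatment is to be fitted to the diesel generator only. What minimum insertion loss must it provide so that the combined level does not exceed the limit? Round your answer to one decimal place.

2.5 dB

Everything except the diesel generator sums to 10^(84.3/10) = 2.692e+08 in linear terms, 84.30 dB SPL.
To meet 88.0 dB SPL overall, the treated diesel generator may contribute at most 10^(88.0/10) − 2.692e+08 = 3.618e+08, i.e. 85.58 dB SPL.
So the diesel generator must be reduced from 88.1 to 85.58 dB SPL: IL = 2.52 dB.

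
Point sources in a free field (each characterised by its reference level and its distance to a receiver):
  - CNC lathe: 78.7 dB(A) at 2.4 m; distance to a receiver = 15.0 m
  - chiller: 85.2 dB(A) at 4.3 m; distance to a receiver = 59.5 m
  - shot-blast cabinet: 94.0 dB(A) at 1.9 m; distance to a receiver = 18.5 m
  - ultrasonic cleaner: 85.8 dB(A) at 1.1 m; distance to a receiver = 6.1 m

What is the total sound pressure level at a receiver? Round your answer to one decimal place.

Apply inverse-square spreading to bring every level to the receiver, then sum 10^(L/10).
CNC lathe: 78.7 − 20·log₁₀(15.0/2.4) = 78.7 − 15.92 = 62.78 dB(A).
chiller: 85.2 − 20·log₁₀(59.5/4.3) = 85.2 − 22.82 = 62.38 dB(A).
shot-blast cabinet: 94.0 − 20·log₁₀(18.5/1.9) = 94.0 − 19.77 = 74.23 dB(A).
ultrasonic cleaner: 85.8 − 20·log₁₀(6.1/1.1) = 85.8 − 14.88 = 70.92 dB(A).
Σ 10^(L/10) = 4.249e+07 → L_total = 10·log₁₀(4.249e+07) = 76.28 dB(A).

76.3 dB(A)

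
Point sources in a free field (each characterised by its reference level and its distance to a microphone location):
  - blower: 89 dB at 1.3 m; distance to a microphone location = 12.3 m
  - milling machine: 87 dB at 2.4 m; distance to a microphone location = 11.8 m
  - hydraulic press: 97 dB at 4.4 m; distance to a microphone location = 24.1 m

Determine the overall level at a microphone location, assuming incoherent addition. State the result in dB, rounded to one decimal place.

82.9 dB

Apply inverse-square spreading to bring every level to the receiver, then sum 10^(L/10).
blower: 89 − 20·log₁₀(12.3/1.3) = 89 − 19.52 = 69.48 dB.
milling machine: 87 − 20·log₁₀(11.8/2.4) = 87 − 13.83 = 73.17 dB.
hydraulic press: 97 − 20·log₁₀(24.1/4.4) = 97 − 14.77 = 82.23 dB.
Σ 10^(L/10) = 1.967e+08 → L_total = 10·log₁₀(1.967e+08) = 82.94 dB.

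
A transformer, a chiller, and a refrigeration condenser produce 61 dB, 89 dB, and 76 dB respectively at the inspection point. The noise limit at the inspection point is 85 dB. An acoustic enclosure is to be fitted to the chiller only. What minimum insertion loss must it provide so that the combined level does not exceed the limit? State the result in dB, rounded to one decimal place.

4.6 dB

Everything except the chiller sums to 10^(61/10) + 10^(76/10) = 4.107e+07 in linear terms, 76.14 dB.
The limit corresponds to 10^(85/10) = 3.162e+08; subtracting the fixed part leaves 2.752e+08 for the chiller, i.e. 84.40 dB.
So the chiller must be reduced from 89 to 84.40 dB: IL = 4.60 dB.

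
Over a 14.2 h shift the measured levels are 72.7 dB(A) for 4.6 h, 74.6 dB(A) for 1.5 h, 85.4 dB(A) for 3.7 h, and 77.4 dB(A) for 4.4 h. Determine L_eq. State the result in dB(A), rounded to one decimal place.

80.7 dB(A)

Weight each interval's intensity by its duration and average over T = 14.2 h:
Σ tᵢ·10^(Lᵢ/10) = 4.6·10^(72.7/10) + 1.5·10^(74.6/10) + 3.7·10^(85.4/10) + 4.4·10^(77.4/10) = 1.654e+09.
L_eq = 10·log₁₀(1.654e+09/14.2) = 80.66 dB(A).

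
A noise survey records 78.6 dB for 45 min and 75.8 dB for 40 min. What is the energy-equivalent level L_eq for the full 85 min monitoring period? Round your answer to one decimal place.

77.5 dB

L_eq = 10·log₁₀[(1/T)·Σ tᵢ·10^(Lᵢ/10)] with T = 85 min.
Σ tᵢ·10^(Lᵢ/10) = 45·10^(78.6/10) + 40·10^(75.8/10) = 4.781e+09.
L_eq = 10·log₁₀(4.781e+09/85) = 77.50 dB.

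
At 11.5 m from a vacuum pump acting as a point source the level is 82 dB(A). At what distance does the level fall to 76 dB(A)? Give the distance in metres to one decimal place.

22.9 m

For a point source L₁ − L₂ = 20·log₁₀(r₂/r₁), so r₂ = r₁·10^((L₁−L₂)/20).
r₂ = 11.5·10^((82−76)/20) = 11.5·10^(6.0/20) = 22.95 m.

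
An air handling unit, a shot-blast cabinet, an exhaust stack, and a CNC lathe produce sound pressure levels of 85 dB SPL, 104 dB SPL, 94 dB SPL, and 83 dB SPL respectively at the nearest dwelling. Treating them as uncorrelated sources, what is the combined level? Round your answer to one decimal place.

Incoherent sources combine by intensity addition: L_total = 10·log₁₀(Σ 10^(L_i/10)).
Σ 10^(L/10) = 10^(85/10) + 10^(104/10) + 10^(94/10) + 10^(83/10) = 2.815e+10.
L_total = 10·log₁₀(2.815e+10) = 104.49 dB SPL.

104.5 dB SPL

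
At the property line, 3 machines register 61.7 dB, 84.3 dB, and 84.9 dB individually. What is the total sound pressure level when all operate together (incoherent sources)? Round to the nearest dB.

88 dB

Incoherent sources combine by intensity addition: L_total = 10·log₁₀(Σ 10^(L_i/10)).
Σ 10^(L/10) = 10^(61.7/10) + 10^(84.3/10) + 10^(84.9/10) = 5.797e+08.
L_total = 10·log₁₀(5.797e+08) = 87.63 dB.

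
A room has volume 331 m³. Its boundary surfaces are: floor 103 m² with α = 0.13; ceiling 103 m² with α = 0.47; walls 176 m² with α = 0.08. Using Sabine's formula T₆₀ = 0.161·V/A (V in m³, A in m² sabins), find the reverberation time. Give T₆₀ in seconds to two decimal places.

Total absorption A = 103·0.13 + 103·0.47 + 176·0.08 = 75.88 m² sabins.
T₆₀ = 0.161·V/A = 0.161·331/75.88 = 0.702 s.

0.70 s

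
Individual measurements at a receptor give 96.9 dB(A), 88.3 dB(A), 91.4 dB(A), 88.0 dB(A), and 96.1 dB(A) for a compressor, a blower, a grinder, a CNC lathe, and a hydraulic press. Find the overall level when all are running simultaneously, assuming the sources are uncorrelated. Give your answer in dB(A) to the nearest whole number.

Incoherent sources combine by intensity addition: L_total = 10·log₁₀(Σ 10^(L_i/10)).
Σ 10^(L/10) = 10^(96.9/10) + 10^(88.3/10) + 10^(91.4/10) + 10^(88.0/10) + 10^(96.1/10) = 1.166e+10.
L_total = 10·log₁₀(1.166e+10) = 100.67 dB(A).

101 dB(A)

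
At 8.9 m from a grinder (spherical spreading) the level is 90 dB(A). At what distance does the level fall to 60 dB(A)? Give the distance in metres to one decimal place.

281.4 m

The 30.0 dB drop corresponds to a distance ratio of 10^(30.0/20) for a point source.
r₂ = 8.9·10^((90−60)/20) = 8.9·10^(30.0/20) = 281.44 m.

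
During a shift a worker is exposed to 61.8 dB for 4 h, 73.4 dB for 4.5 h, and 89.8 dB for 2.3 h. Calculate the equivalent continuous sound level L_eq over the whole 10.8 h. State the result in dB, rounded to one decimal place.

Weight each interval's intensity by its duration and average over T = 10.8 h:
Σ tᵢ·10^(Lᵢ/10) = 4·10^(61.8/10) + 4.5·10^(73.4/10) + 2.3·10^(89.8/10) = 2.301e+09.
L_eq = 10·log₁₀(2.301e+09/10.8) = 83.28 dB.

83.3 dB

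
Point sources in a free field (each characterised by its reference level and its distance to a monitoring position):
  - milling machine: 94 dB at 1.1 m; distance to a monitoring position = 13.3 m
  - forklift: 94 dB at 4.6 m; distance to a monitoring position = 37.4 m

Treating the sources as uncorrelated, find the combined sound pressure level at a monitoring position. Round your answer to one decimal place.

77.4 dB

Propagate each source to the receiver with L = L_ref − 20·log₁₀(r/r_ref), then add intensities.
milling machine: 94 − 20·log₁₀(13.3/1.1) = 94 − 21.65 = 72.35 dB.
forklift: 94 − 20·log₁₀(37.4/4.6) = 94 − 18.20 = 75.80 dB.
Σ 10^(L/10) = 5.518e+07 → L_total = 10·log₁₀(5.518e+07) = 77.42 dB.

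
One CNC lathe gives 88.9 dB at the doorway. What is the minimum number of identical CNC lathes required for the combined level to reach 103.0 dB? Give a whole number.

Need L₁ + 10·log₁₀ N ≥ 103.0, i.e. log₁₀ N ≥ 1.41.
N ≥ 10^(14.1/10) = 25.704, so N = 26.

26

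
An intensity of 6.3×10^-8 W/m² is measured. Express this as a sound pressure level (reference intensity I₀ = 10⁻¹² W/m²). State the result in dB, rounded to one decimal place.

48.0 dB

L = 10·log₁₀(I/I₀) = 10·log₁₀(6.3×10^-8/10⁻¹²) = 10·log₁₀(6.3×10^4).
L = 10·(0.7993 + 4) = 47.99 dB.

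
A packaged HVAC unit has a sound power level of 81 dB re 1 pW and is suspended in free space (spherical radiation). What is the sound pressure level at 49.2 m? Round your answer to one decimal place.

The power spreads over a sphere of area 4π·r², so L_p = L_w − 10·log₁₀(4π·r²).
4π·r² = 3.042e+04 m², 10·log₁₀ of that is 44.831 dB.
L_p = 81 − 44.831 = 36.17 dB.

36.2 dB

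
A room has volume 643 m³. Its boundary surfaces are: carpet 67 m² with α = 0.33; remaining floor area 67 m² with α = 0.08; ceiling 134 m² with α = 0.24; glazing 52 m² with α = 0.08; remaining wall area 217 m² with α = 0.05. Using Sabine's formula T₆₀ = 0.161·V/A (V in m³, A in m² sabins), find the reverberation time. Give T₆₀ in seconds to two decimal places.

1.39 s

A = Σ Sᵢαᵢ = 67·0.33 + 67·0.08 + 134·0.24 + 52·0.08 + 217·0.05 = 74.64 m².
T₆₀ = 0.161·V/A = 0.161·643/74.64 = 1.387 s.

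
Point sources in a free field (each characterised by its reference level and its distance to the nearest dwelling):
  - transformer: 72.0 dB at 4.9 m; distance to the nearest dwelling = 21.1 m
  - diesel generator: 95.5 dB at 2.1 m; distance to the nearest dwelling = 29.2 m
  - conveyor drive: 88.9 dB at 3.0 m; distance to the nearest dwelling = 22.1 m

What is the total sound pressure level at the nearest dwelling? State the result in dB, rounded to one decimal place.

Apply inverse-square spreading to bring every level to the receiver, then sum 10^(L/10).
transformer: 72.0 − 20·log₁₀(21.1/4.9) = 72.0 − 12.68 = 59.32 dB.
diesel generator: 95.5 − 20·log₁₀(29.2/2.1) = 95.5 − 22.86 = 72.64 dB.
conveyor drive: 88.9 − 20·log₁₀(22.1/3.0) = 88.9 − 17.35 = 71.55 dB.
Σ 10^(L/10) = 3.351e+07 → L_total = 10·log₁₀(3.351e+07) = 75.25 dB.

75.3 dB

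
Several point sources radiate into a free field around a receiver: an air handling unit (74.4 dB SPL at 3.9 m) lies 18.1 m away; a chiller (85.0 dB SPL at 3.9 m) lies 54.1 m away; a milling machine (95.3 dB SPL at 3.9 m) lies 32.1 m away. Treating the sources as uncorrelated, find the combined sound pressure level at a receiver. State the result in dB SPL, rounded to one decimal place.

Apply inverse-square spreading to bring every level to the receiver, then sum 10^(L/10).
air handling unit: 74.4 − 20·log₁₀(18.1/3.9) = 74.4 − 13.33 = 61.07 dB SPL.
chiller: 85.0 − 20·log₁₀(54.1/3.9) = 85.0 − 22.84 = 62.16 dB SPL.
milling machine: 95.3 − 20·log₁₀(32.1/3.9) = 95.3 − 18.31 = 76.99 dB SPL.
Σ 10^(L/10) = 5.294e+07 → L_total = 10·log₁₀(5.294e+07) = 77.24 dB SPL.

77.2 dB SPL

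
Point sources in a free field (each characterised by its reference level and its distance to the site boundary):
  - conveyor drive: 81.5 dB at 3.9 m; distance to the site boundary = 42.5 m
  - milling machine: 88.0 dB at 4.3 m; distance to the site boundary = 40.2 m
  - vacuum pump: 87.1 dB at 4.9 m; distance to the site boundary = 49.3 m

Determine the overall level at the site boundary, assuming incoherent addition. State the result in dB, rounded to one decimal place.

Propagate each source to the receiver with L = L_ref − 20·log₁₀(r/r_ref), then add intensities.
conveyor drive: 81.5 − 20·log₁₀(42.5/3.9) = 81.5 − 20.75 = 60.75 dB.
milling machine: 88.0 − 20·log₁₀(40.2/4.3) = 88.0 − 19.42 = 68.58 dB.
vacuum pump: 87.1 − 20·log₁₀(49.3/4.9) = 87.1 − 20.05 = 67.05 dB.
Σ 10^(L/10) = 1.347e+07 → L_total = 10·log₁₀(1.347e+07) = 71.30 dB.

71.3 dB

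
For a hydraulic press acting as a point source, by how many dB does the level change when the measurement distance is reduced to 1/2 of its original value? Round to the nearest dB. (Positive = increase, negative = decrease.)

Point-source spreading: ΔL = −20·log₁₀(r₂/r₁).
ΔL = −20·log₁₀(0.5) = +6.02 dB.

+6 dB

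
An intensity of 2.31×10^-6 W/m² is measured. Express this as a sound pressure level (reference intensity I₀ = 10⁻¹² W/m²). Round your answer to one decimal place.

I/I₀ = 2.31×10^-6/10⁻¹² = 2.31×10^6, and L = 10·log₁₀(I/I₀).
L = 10·(0.3636 + 6) = 63.64 dB.

63.6 dB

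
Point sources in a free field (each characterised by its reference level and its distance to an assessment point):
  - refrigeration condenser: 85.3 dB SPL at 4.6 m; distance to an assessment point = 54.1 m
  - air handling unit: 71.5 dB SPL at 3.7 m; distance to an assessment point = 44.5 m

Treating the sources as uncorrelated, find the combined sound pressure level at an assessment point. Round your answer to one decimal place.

Apply inverse-square spreading to bring every level to the receiver, then sum 10^(L/10).
refrigeration condenser: 85.3 − 20·log₁₀(54.1/4.6) = 85.3 − 21.41 = 63.89 dB SPL.
air handling unit: 71.5 − 20·log₁₀(44.5/3.7) = 71.5 − 21.60 = 49.90 dB SPL.
Σ 10^(L/10) = 2.547e+06 → L_total = 10·log₁₀(2.547e+06) = 64.06 dB SPL.

64.1 dB SPL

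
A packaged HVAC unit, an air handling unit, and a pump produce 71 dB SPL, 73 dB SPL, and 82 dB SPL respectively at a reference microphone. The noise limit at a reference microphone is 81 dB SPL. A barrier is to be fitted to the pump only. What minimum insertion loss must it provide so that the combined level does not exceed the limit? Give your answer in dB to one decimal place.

The untreated sources together contribute 10^(71/10) + 10^(73/10) = 3.254e+07, i.e. 75.12 dB SPL.
To meet 81 dB SPL overall, the treated pump may contribute at most 10^(81/10) − 3.254e+07 = 9.335e+07, i.e. 79.70 dB SPL.
Required insertion loss = 82 − 79.70 = 2.30 dB.

2.3 dB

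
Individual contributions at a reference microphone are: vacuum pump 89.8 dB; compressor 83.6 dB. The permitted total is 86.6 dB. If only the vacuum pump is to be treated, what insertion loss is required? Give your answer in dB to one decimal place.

The untreated sources together contribute 10^(83.6/10) = 2.291e+08, i.e. 83.60 dB.
The limit corresponds to 10^(86.6/10) = 4.571e+08; subtracting the fixed part leaves 2.280e+08 for the vacuum pump, i.e. 83.58 dB.
So the vacuum pump must be reduced from 89.8 to 83.58 dB: IL = 6.22 dB.

6.2 dB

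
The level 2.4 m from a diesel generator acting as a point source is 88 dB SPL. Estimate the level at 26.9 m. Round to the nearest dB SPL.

67 dB SPL

For a point source, L₂ = L₁ − 20·log₁₀(r₂/r₁).
L₂ = 88 − 20·log₁₀(26.9/2.4) = 88 − 20.991 = 67.01 dB SPL.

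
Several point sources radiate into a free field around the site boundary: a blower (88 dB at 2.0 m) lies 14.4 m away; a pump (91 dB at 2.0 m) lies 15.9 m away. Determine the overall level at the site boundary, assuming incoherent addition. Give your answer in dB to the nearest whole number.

Propagate each source to the receiver with L = L_ref − 20·log₁₀(r/r_ref), then add intensities.
blower: 88 − 20·log₁₀(14.4/2.0) = 88 − 17.15 = 70.85 dB.
pump: 91 − 20·log₁₀(15.9/2.0) = 91 − 18.01 = 72.99 dB.
Σ 10^(L/10) = 3.209e+07 → L_total = 10·log₁₀(3.209e+07) = 75.06 dB.

75 dB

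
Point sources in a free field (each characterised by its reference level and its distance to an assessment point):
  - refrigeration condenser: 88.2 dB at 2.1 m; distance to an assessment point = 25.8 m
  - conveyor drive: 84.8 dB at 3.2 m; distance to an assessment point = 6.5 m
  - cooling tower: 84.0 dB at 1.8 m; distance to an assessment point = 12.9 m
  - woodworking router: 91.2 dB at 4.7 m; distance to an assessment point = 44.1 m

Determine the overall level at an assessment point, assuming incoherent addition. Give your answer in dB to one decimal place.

79.9 dB

Propagate each source to the receiver with L = L_ref − 20·log₁₀(r/r_ref), then add intensities.
refrigeration condenser: 88.2 − 20·log₁₀(25.8/2.1) = 88.2 − 21.79 = 66.41 dB.
conveyor drive: 84.8 − 20·log₁₀(6.5/3.2) = 84.8 − 6.16 = 78.64 dB.
cooling tower: 84.0 − 20·log₁₀(12.9/1.8) = 84.0 − 17.11 = 66.89 dB.
woodworking router: 91.2 − 20·log₁₀(44.1/4.7) = 91.2 − 19.45 = 71.75 dB.
Σ 10^(L/10) = 9.743e+07 → L_total = 10·log₁₀(9.743e+07) = 79.89 dB.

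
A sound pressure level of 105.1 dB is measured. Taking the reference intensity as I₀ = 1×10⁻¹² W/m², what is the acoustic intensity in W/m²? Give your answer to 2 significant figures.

0.032 W/m²

L = 10·log₁₀(I/I₀) ⇒ I = I₀·10^(L/10) = 10⁻¹² × 10^10.51.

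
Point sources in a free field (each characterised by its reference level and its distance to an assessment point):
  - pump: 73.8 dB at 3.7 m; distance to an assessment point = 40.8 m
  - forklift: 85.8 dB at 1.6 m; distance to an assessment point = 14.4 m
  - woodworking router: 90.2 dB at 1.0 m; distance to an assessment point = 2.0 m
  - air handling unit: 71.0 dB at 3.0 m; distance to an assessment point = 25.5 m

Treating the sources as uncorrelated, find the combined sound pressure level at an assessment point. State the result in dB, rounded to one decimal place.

First find each source's level at the receiver (point-source: −20·log₁₀(r/r_ref)), then combine on an intensity basis.
pump: 73.8 − 20·log₁₀(40.8/3.7) = 73.8 − 20.85 = 52.95 dB.
forklift: 85.8 − 20·log₁₀(14.4/1.6) = 85.8 − 19.08 = 66.72 dB.
woodworking router: 90.2 − 20·log₁₀(2.0/1.0) = 90.2 − 6.02 = 84.18 dB.
air handling unit: 71.0 − 20·log₁₀(25.5/3.0) = 71.0 − 18.59 = 52.41 dB.
Σ 10^(L/10) = 2.668e+08 → L_total = 10·log₁₀(2.668e+08) = 84.26 dB.

84.3 dB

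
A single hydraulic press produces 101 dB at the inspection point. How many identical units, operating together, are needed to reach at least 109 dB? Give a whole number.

N identical sources give L₁ + 10·log₁₀ N, so require 10·log₁₀ N ≥ 109 − 101 = 8.0 dB.
N ≥ 10^(8.0/10) = 6.310, so N = 7.

7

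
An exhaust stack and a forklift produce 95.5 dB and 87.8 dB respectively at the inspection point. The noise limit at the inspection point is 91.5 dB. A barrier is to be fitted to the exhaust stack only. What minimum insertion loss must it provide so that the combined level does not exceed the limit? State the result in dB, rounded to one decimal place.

The untreated sources together contribute 10^(87.8/10) = 6.026e+08, i.e. 87.80 dB.
To meet 91.5 dB overall, the treated exhaust stack may contribute at most 10^(91.5/10) − 6.026e+08 = 8.100e+08, i.e. 89.08 dB.
Required insertion loss = 95.5 − 89.08 = 6.42 dB.

6.4 dB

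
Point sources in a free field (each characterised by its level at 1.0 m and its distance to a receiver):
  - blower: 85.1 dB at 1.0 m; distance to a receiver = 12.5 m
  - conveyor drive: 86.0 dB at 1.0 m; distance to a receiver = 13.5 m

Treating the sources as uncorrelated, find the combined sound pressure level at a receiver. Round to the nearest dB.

First find each source's level at the receiver (point-source: −20·log₁₀(r/r_ref)), then combine on an intensity basis.
blower: 85.1 − 20·log₁₀(12.5/1.0) = 85.1 − 21.94 = 63.16 dB.
conveyor drive: 86.0 − 20·log₁₀(13.5/1.0) = 86.0 − 22.61 = 63.39 dB.
Σ 10^(L/10) = 4.255e+06 → L_total = 10·log₁₀(4.255e+06) = 66.29 dB.

66 dB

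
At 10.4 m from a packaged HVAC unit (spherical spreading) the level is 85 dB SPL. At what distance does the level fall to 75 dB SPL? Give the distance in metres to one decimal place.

Point-source spreading drops the level by 20·log₁₀(r₂/r₁); inverting, r₂/r₁ = 10^(ΔL/20).
r₂ = 10.4·10^((85−75)/20) = 10.4·10^(10.0/20) = 32.89 m.

32.9 m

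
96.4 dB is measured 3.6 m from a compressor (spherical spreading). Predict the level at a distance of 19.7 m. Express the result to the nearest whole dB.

For a point source, L₂ = L₁ − 20·log₁₀(r₂/r₁).
L₂ = 96.4 − 20·log₁₀(19.7/3.6) = 96.4 − 14.763 = 81.64 dB.

82 dB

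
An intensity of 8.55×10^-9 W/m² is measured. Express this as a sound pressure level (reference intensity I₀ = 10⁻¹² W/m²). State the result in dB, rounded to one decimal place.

Dividing by I₀ shifts the exponent by 12: I/I₀ = 8.55×10^3.
L = 10·(0.9320 + 3) = 39.32 dB.

39.3 dB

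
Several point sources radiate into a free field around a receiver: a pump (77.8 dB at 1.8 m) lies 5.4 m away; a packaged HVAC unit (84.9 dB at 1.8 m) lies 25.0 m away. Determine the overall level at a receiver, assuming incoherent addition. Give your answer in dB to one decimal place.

69.2 dB

Propagate each source to the receiver with L = L_ref − 20·log₁₀(r/r_ref), then add intensities.
pump: 77.8 − 20·log₁₀(5.4/1.8) = 77.8 − 9.54 = 68.26 dB.
packaged HVAC unit: 84.9 − 20·log₁₀(25.0/1.8) = 84.9 − 22.85 = 62.05 dB.
Σ 10^(L/10) = 8.297e+06 → L_total = 10·log₁₀(8.297e+06) = 69.19 dB.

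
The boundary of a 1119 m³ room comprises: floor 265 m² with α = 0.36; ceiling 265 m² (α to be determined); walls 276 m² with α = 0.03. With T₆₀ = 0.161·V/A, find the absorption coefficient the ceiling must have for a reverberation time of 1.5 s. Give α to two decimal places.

From T₆₀ = 0.161·V/A, the target T₆₀ = 1.5 s needs A = 0.161·1119/1.5 = 120.11 m².
Absorption from the other surfaces = 265·0.36 + 276·0.03 = 103.68 m², so the ceiling must supply 16.43 m² over 265 m².
α = 16.43/265 = 0.062.

0.06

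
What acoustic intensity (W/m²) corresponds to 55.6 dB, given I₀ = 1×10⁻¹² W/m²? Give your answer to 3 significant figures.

L = 10·log₁₀(I/I₀) ⇒ I = I₀·10^(L/10) = 10⁻¹² × 10^5.56.

3.63e-07 W/m²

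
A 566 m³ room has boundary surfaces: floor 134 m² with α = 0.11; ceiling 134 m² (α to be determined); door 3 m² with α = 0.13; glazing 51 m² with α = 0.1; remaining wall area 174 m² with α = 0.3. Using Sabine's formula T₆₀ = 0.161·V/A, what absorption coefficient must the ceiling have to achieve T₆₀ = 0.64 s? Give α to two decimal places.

From T₆₀ = 0.161·V/A, the target T₆₀ = 0.64 s needs A = 0.161·566/0.64 = 142.38 m².
Absorption from the other surfaces = 134·0.11 + 3·0.13 + 51·0.1 + 174·0.3 = 72.43 m², so the ceiling must supply 69.95 m² over 134 m².
α = 69.95/134 = 0.522.

0.52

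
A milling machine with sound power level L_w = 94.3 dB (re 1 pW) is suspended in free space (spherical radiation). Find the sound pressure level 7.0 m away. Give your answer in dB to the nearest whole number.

66 dB

L_p = L_w − 10·log₁₀(4π·r²) with r = 7.0 m.
4π·r² = 615.8 m², 10·log₁₀ of that is 27.894 dB.
L_p = 94.3 − 27.894 = 66.41 dB.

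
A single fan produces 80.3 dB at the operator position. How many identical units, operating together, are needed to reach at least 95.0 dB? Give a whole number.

Need L₁ + 10·log₁₀ N ≥ 95.0, i.e. log₁₀ N ≥ 1.47.
N ≥ 10^(14.7/10) = 29.512, so N = 30.

30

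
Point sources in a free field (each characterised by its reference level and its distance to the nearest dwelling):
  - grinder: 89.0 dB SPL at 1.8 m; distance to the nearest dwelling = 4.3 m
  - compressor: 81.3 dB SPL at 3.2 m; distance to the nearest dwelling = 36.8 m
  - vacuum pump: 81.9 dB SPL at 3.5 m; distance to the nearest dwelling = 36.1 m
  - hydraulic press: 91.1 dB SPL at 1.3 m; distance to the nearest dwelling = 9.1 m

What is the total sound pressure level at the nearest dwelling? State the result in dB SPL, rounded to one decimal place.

First find each source's level at the receiver (point-source: −20·log₁₀(r/r_ref)), then combine on an intensity basis.
grinder: 89.0 − 20·log₁₀(4.3/1.8) = 89.0 − 7.56 = 81.44 dB SPL.
compressor: 81.3 − 20·log₁₀(36.8/3.2) = 81.3 − 21.21 = 60.09 dB SPL.
vacuum pump: 81.9 − 20·log₁₀(36.1/3.5) = 81.9 − 20.27 = 61.63 dB SPL.
hydraulic press: 91.1 − 20·log₁₀(9.1/1.3) = 91.1 − 16.90 = 74.20 dB SPL.
Σ 10^(L/10) = 1.680e+08 → L_total = 10·log₁₀(1.680e+08) = 82.25 dB SPL.

82.3 dB SPL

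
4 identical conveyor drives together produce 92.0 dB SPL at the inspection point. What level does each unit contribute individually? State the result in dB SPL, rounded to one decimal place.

Dividing the total intensity by 4 lowers the level by 10·log₁₀ 4 = 6.021 dB: L₁ = 92.0 − 6.021.

86.0 dB SPL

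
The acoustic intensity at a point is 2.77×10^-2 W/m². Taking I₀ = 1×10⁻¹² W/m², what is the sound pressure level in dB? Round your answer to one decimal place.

Dividing by I₀ shifts the exponent by 12: I/I₀ = 2.77×10^10.
L = 10·(0.4425 + 10) = 104.42 dB.

104.4 dB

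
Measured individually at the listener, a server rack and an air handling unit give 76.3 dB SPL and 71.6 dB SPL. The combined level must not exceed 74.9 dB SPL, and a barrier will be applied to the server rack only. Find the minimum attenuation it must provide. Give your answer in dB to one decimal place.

4.1 dB

The untreated sources together contribute 10^(71.6/10) = 1.445e+07, i.e. 71.60 dB SPL.
The limit corresponds to 10^(74.9/10) = 3.090e+07; subtracting the fixed part leaves 1.645e+07 for the server rack, i.e. 72.16 dB SPL.
So the server rack must be reduced from 76.3 to 72.16 dB SPL: IL = 4.14 dB.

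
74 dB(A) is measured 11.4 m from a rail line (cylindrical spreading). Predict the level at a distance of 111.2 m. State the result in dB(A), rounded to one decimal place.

Line-source attenuation: ΔL = 10·log₁₀(r₂/r₁) = 10·log₁₀(111.2/11.4) = 9.892 dB.
L₂ = 74 − 10·log₁₀(111.2/11.4) = 74 − 9.892 = 64.11 dB(A).

64.1 dB(A)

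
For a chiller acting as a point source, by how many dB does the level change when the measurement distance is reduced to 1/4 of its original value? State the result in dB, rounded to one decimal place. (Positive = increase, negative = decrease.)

+12.0 dB

With spherical spreading the level changes by −20·log₁₀(r₂/r₁).
ΔL = −20·log₁₀(0.25) = +12.04 dB.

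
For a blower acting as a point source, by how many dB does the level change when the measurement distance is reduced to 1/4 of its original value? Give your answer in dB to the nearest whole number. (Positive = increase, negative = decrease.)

Point-source spreading: ΔL = −20·log₁₀(r₂/r₁).
ΔL = −20·log₁₀(0.25) = +12.04 dB.

+12 dB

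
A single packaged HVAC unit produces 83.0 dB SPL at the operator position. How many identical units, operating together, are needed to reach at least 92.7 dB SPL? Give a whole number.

10

Need L₁ + 10·log₁₀ N ≥ 92.7, i.e. log₁₀ N ≥ 0.97.
N ≥ 10^(9.7/10) = 9.333, so N = 10.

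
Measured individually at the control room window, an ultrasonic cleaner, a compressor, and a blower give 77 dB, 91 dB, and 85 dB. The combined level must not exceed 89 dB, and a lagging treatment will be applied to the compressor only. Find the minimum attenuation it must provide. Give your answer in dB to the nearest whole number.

5 dB

Everything except the compressor sums to 10^(77/10) + 10^(85/10) = 3.663e+08 in linear terms, 85.64 dB.
The limit corresponds to 10^(89/10) = 7.943e+08; subtracting the fixed part leaves 4.280e+08 for the compressor, i.e. 86.31 dB.
Required insertion loss = 91 − 86.31 = 4.69 dB.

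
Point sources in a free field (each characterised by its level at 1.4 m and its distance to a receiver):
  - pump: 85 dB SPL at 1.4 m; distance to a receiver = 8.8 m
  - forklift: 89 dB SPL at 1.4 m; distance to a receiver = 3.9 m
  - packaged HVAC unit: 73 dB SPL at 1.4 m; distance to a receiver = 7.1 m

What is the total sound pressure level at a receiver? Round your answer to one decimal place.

Propagate each source to the receiver with L = L_ref − 20·log₁₀(r/r_ref), then add intensities.
pump: 85 − 20·log₁₀(8.8/1.4) = 85 − 15.97 = 69.03 dB SPL.
forklift: 89 − 20·log₁₀(3.9/1.4) = 89 − 8.90 = 80.10 dB SPL.
packaged HVAC unit: 73 − 20·log₁₀(7.1/1.4) = 73 − 14.10 = 58.90 dB SPL.
Σ 10^(L/10) = 1.111e+08 → L_total = 10·log₁₀(1.111e+08) = 80.46 dB SPL.

80.5 dB SPL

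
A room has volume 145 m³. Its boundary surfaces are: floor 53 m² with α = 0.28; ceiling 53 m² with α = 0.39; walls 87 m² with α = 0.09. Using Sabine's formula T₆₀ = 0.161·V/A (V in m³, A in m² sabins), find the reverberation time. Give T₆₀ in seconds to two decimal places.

Summing Sᵢαᵢ: 53·0.28 + 53·0.39 + 87·0.09 = 43.34 m².
T₆₀ = 0.161 × 145 / 43.34 = 0.539 s.

0.54 s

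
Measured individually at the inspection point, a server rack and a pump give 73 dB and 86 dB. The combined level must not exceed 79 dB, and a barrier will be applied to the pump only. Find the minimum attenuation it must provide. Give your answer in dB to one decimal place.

Fixed contribution from the other source: Σ 10^(L/10) = 10^(73/10) = 1.995e+07 (73.00 dB).
To meet 79 dB overall, the treated pump may contribute at most 10^(79/10) − 1.995e+07 = 5.948e+07, i.e. 77.74 dB.
So the pump must be reduced from 86 to 77.74 dB: IL = 8.26 dB.

8.3 dB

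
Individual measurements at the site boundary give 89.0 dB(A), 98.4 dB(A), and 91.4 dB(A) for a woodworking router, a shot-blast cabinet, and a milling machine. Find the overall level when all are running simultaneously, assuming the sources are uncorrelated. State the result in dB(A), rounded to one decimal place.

99.6 dB(A)

Incoherent sources combine by intensity addition: L_total = 10·log₁₀(Σ 10^(L_i/10)).
Σ 10^(L/10) = 10^(89.0/10) + 10^(98.4/10) + 10^(91.4/10) = 9.093e+09.
L_total = 10·log₁₀(9.093e+09) = 99.59 dB(A).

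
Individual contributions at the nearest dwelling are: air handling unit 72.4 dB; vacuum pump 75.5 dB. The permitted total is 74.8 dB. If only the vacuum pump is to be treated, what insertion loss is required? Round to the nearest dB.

4 dB

Fixed contribution from the other source: Σ 10^(L/10) = 10^(72.4/10) = 1.738e+07 (72.40 dB).
To meet 74.8 dB overall, the treated vacuum pump may contribute at most 10^(74.8/10) − 1.738e+07 = 1.282e+07, i.e. 71.08 dB.
Required insertion loss = 75.5 − 71.08 = 4.42 dB.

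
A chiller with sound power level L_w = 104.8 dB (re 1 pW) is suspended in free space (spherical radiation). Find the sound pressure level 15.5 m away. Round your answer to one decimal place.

70.0 dB

L_p = L_w − 10·log₁₀(4π·r²) with r = 15.5 m.
4π·r² = 3019 m², 10·log₁₀ of that is 34.799 dB.
L_p = 104.8 − 34.799 = 70.00 dB.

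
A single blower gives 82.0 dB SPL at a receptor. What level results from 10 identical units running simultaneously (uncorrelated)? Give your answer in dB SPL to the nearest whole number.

92 dB SPL

With 10 equal, uncorrelated contributions the intensity is 10× that of one unit, giving a rise of 10·log₁₀ 10.
L_total = 82.0 + 10·log₁₀(10) = 82.0 + 10.000 = 92.00 dB SPL.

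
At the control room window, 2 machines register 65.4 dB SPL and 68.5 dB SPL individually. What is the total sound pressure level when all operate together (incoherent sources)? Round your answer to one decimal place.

For uncorrelated sources the intensities add, so convert each level to linear form, sum, and take 10·log₁₀ of the total.
Σ 10^(L/10) = 10^(65.4/10) + 10^(68.5/10) = 1.055e+07.
L_total = 10·log₁₀(1.055e+07) = 70.23 dB SPL.

70.2 dB SPL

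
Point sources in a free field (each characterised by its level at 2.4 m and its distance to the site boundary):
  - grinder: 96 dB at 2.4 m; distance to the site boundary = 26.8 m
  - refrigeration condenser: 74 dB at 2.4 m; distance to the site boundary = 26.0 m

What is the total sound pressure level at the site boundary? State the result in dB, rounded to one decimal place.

75.1 dB

First find each source's level at the receiver (point-source: −20·log₁₀(r/r_ref)), then combine on an intensity basis.
grinder: 96 − 20·log₁₀(26.8/2.4) = 96 − 20.96 = 75.04 dB.
refrigeration condenser: 74 − 20·log₁₀(26.0/2.4) = 74 − 20.70 = 53.30 dB.
Σ 10^(L/10) = 3.214e+07 → L_total = 10·log₁₀(3.214e+07) = 75.07 dB.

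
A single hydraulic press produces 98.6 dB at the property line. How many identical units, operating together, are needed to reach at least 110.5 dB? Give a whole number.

Need L₁ + 10·log₁₀ N ≥ 110.5, i.e. log₁₀ N ≥ 1.19.
N ≥ 10^(11.9/10) = 15.488, so N = 16.

16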